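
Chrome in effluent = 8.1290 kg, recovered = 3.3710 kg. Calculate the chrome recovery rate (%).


Formula: Recovery = recovered / input * 100
Substituting: Recovery = 3.3710 / 8.1290 * 100
Result: 41.4688 %


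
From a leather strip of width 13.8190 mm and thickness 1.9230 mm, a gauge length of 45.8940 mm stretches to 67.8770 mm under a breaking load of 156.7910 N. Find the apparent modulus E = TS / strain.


TS = F / (w * t) = 156.7910 / (13.8190 * 1.9230) = 5.9002 N/mm^2
strain = (Lf - L0) / L0 = (67.8770 - 45.8940) / 45.8940 = 0.4790
E = TS / strain = 5.9002 / 0.4790 = 12.3178 N/mm^2


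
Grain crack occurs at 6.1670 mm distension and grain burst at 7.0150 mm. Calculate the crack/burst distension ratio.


Formula: Ratio = crack / burst
Substituting: Ratio = 6.1670 / 7.0150
Result: 0.8791


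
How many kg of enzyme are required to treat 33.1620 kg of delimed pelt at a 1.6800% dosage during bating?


Formula: Enzyme = substrate * pct / 100
Substituting: Enzyme = 33.1620 * 1.6800 / 100
Result: 0.5571 kg


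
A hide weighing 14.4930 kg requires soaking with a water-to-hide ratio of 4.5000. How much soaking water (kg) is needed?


Formula: Water = hide_weight * ratio
Substituting: Water = 14.4930 * 4.5000
Result: 65.2185 kg


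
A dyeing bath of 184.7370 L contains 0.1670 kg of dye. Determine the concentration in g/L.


Formula: Conc = dye_mass(kg) / volume(L) * 1000
Substituting: Conc = 0.1670 / 184.7370 * 1000
Result: 0.9040 g/L


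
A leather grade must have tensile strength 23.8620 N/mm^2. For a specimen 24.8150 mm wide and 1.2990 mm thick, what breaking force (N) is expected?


Formula: F = TS * w * t
Substituting: F = 23.8620 * 24.8150 * 1.2990
Result: 769.1841 N


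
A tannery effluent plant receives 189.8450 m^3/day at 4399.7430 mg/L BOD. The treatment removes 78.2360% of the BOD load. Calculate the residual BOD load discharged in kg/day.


Load_in = volume * conc / 1000 = 189.8450 * 4399.7430 / 1000 = 835.2692 kg/day
Removed = Load_in * eff / 100 = 835.2692 * 78.2360 / 100 = 653.4812 kg/day
Load_out = Load_in - Removed = 835.2692 - 653.4812 = 181.7880 kg/day


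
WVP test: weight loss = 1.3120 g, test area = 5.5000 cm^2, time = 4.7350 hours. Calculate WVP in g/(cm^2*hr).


Formula: WVP = loss / (area * time)
Substituting: WVP = 1.3120 / (5.5000 * 4.7350)
Result: 0.0503792 g/(cm^2*hr)


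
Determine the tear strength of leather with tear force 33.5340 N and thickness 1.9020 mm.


Formula: Tear strength = force / thickness
Substituting: Tear strength = 33.5340 / 1.9020
Result: 17.6309 N/mm


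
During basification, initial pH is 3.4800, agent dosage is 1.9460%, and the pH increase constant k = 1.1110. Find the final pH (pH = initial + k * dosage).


Formula: pH_final = pH_initial + k * base_pct
Substituting: pH_final = 3.4800 + 1.1110 * 1.9460
Result: 5.6420


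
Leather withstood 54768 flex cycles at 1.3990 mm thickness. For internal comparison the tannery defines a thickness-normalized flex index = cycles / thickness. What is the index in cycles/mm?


Formula: Index = cycles / thickness
Substituting: Index = 54768 / 1.3990
Result: 39147.9628 cycles/mm


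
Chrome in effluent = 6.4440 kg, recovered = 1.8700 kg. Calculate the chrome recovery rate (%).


Formula: Recovery = recovered / input * 100
Substituting: Recovery = 1.8700 / 6.4440 * 100
Result: 29.0192 %


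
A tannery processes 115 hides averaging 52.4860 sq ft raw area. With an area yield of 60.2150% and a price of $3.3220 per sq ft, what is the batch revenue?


Raw_total = N * avg_area = 115 * 52.4860 = 6035.8900 sq ft
Finished = Raw_total * yield / 100 = 6035.8900 * 60.2150 / 100 = 3634.5112 sq ft
Value = Finished * price = 3634.5112 * 3.3220 = 12073.8461 $


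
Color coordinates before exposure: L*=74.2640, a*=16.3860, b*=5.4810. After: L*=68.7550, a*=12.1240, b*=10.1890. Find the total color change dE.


dL = -5.5090, da = -4.2620, db = 4.7080
dE = sqrt((-5.5090)^2 + (-4.2620)^2 + 4.7080^2) = 8.4071


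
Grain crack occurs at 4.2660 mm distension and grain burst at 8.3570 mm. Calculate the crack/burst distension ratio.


Formula: Ratio = crack / burst
Substituting: Ratio = 4.2660 / 8.3570
Result: 0.5105


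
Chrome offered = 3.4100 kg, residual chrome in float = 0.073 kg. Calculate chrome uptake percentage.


Formula: Uptake = (offered - residual) / offered * 100
Substituting: Uptake = (3.4100 - 0.073) / 3.4100 * 100
Result: 97.8592 %


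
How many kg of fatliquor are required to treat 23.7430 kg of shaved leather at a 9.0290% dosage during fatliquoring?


Formula: Fat = substrate * pct / 100
Substituting: Fat = 23.7430 * 9.0290 / 100
Result: 2.1438 kg


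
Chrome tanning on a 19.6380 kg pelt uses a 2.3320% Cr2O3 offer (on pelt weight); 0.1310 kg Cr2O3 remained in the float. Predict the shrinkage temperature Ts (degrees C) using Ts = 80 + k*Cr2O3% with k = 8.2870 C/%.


Offered = pelt * offer_pct / 100 = 19.6380 * 2.3320 / 100 = 0.4580 kg
Uptake = offered - residual = 0.4580 - 0.1310 = 0.3270 kg
Cr2O3% on pelt = uptake / pelt * 100 = 0.3270 / 19.6380 * 100 = 1.6649 %
Ts = 80 + k * Cr2O3% = 80 + 8.2870 * 1.6649 = 93.7972 C


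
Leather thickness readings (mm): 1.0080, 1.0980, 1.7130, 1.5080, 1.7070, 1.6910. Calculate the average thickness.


Formula: Average = sum / n
Substituting: Average = 8.7250 / 6
Result: 1.4542 mm


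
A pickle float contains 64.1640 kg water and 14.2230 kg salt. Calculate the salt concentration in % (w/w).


Formula: Conc = salt / (water + salt) * 100
Substituting: Conc = 14.2230 / (64.1640 + 14.2230) * 100
Result: 18.1446 %


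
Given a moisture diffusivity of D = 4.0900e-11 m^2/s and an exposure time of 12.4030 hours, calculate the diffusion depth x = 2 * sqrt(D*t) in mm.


t = 12.4030 hr * 3600 = 44650.8000 s
D * t = 4.0900e-11 * 44650.8000 = 1.8262e-06
x = 2 * sqrt(D*t) = 2 * sqrt(1.8262e-06) = 0.00270275 m = 2.7028 mm


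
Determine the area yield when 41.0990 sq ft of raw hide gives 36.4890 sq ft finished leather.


Formula: Yield = finished / raw * 100
Substituting: Yield = 36.4890 / 41.0990 * 100
Result: 88.7832 %


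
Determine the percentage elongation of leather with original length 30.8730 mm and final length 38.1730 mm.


Formula: Elongation = (Lf - L0) / L0 * 100
Substituting: Elongation = (38.1730 - 30.8730) / 30.8730 * 100
Result: 23.6453 %


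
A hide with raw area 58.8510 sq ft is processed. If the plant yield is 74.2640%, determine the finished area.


Formula: finished = raw * yield / 100
Substituting: finished = 58.8510 * 74.2640 / 100
Result: 43.7051 sq ft


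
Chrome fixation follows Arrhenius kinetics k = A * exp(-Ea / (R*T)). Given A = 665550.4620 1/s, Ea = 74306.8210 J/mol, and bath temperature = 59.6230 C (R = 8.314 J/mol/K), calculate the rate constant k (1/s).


T_K = T_C + 273.15 = 59.6230 + 273.15 = 332.7730 K
exponent = -Ea / (R * T_K) = -74306.8210 / (8.314 * 332.7730) = -26.8578
k = A * exp(exponent) = 665550.4620 * exp(-26.8578) = 1.4421e-06 1/s


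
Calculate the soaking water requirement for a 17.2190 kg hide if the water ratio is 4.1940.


Formula: Water = hide_weight * ratio
Substituting: Water = 17.2190 * 4.1940
Result: 72.2165 kg


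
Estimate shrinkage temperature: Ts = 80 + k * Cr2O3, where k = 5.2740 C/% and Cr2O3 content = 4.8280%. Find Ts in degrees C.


Formula: Ts = 80 + k * Cr2O3
Substituting: Ts = 80 + 5.2740 * 4.8280
Result: 105.4629 C


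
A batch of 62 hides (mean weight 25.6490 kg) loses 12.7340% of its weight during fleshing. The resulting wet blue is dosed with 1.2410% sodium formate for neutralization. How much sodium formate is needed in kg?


Total_raw = N * avg_wt = 62 * 25.6490 = 1590.2380 kg
Substrate = Total_raw * (1 - loss/100) = 1590.2380 * (1 - 12.7340/100) = 1387.7371 kg
Neutralizer = Substrate * pct / 100 = 1387.7371 * 1.2410 / 100 = 17.2218 kg


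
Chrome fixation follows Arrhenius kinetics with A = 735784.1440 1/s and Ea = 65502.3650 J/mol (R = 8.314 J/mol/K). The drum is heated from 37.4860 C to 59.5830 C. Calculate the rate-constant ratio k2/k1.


T1 = 37.4860 + 273.15 = 310.6360 K; T2 = 59.5830 + 273.15 = 332.7330 K
k1 = A * exp(-Ea/(R*T1)) = 735784.1440 * exp(-65502.3650/(8.314*310.6360)) = 7.1101e-06 1/s
k2 = A * exp(-Ea/(R*T2)) = 735784.1440 * exp(-65502.3650/(8.314*332.7330)) = 3.8316e-05 1/s
k2/k1 = 3.8316e-05 / 7.1101e-06 = 5.3890


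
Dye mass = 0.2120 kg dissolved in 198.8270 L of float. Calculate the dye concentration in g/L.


Formula: Conc = dye_mass(kg) / volume(L) * 1000
Substituting: Conc = 0.2120 / 198.8270 * 1000
Result: 1.0663 g/L


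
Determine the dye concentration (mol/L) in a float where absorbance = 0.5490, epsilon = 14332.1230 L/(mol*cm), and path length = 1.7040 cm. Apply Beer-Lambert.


Formula: c = A / (epsilon * l)
Substituting: c = 0.5490 / (14332.1230 * 1.7040)
Result: 2.2480e-05 mol/L


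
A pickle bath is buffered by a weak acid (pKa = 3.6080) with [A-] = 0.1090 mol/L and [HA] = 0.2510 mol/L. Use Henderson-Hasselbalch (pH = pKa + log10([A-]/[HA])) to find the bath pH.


ratio = [A-] / [HA] = 0.1090 / 0.2510 = 0.4343
log10(ratio) = -0.3622
pH = pKa + log10(ratio) = 3.6080 - 0.3622 = 3.2458


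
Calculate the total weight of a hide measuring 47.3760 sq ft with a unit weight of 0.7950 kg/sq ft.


Formula: Weight = area * weight_per_sqft
Substituting: Weight = 47.3760 * 0.7950
Result: 37.6639 kg


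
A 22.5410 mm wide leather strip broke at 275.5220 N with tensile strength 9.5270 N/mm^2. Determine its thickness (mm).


Formula: t = F / (TS * w)
Substituting: t = 275.5220 / (9.5270 * 22.5410)
Result: 1.2830 mm


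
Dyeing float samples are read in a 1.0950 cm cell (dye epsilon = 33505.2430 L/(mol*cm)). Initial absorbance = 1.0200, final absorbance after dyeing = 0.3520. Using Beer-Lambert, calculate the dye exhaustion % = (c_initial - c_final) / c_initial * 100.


c_initial = A_i / (epsilon * l) = 1.0200 / (33505.2430 * 1.0950) = 2.7802e-05 mol/L
c_final = A_f / (epsilon * l) = 0.3520 / (33505.2430 * 1.0950) = 9.5944e-06 mol/L
Exhaustion = (c_initial - c_final) / c_initial * 100 = (2.7802e-05 - 9.5944e-06) / 2.7802e-05 * 100 = 65.4902 %


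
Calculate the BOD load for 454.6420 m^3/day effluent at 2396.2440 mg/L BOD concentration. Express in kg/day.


Formula: BOD_load = volume * conc / 1000
Substituting: BOD_load = 454.6420 * 2396.2440 / 1000
Result: 1089.4332 kg/day


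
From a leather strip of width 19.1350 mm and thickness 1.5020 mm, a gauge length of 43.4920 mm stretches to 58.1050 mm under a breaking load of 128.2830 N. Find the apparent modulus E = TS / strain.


TS = F / (w * t) = 128.2830 / (19.1350 * 1.5020) = 4.4635 N/mm^2
strain = (Lf - L0) / L0 = (58.1050 - 43.4920) / 43.4920 = 0.3360
E = TS / strain = 4.4635 / 0.3360 = 13.2844 N/mm^2


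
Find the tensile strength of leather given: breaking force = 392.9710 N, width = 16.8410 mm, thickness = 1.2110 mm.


Formula: TS = force / (width * thickness)
Substituting: TS = 392.9710 / (16.8410 * 1.2110)
Result: 19.2685 N/mm^2


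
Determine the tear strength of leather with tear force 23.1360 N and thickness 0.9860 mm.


Formula: Tear strength = force / thickness
Substituting: Tear strength = 23.1360 / 0.9860
Result: 23.4645 N/mm


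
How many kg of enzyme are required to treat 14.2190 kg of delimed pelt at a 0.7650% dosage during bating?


Formula: Enzyme = substrate * pct / 100
Substituting: Enzyme = 14.2190 * 0.7650 / 100
Result: 0.1088 kg


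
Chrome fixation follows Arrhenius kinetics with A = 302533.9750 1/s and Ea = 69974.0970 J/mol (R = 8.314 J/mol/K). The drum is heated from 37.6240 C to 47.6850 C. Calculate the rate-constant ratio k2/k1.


T1 = 37.6240 + 273.15 = 310.7740 K; T2 = 47.6850 + 273.15 = 320.8350 K
k1 = A * exp(-Ea/(R*T1)) = 302533.9750 * exp(-69974.0970/(8.314*310.7740)) = 5.2379e-07 1/s
k2 = A * exp(-Ea/(R*T2)) = 302533.9750 * exp(-69974.0970/(8.314*320.8350)) = 1.2246e-06 1/s
k2/k1 = 1.2246e-06 / 5.2379e-07 = 2.3379


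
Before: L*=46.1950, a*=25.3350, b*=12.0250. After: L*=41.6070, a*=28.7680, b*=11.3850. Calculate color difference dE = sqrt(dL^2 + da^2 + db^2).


dL = -4.5880, da = 3.4330, db = -0.6400
dE = sqrt((-4.5880)^2 + 3.4330^2 + (-0.6400)^2) = 5.7658


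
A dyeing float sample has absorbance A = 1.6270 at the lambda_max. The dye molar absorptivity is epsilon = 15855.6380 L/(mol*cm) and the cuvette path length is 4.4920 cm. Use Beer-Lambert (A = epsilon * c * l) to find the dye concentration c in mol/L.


Formula: c = A / (epsilon * l)
Substituting: c = 1.6270 / (15855.6380 * 4.4920)
Result: 2.2844e-05 mol/L


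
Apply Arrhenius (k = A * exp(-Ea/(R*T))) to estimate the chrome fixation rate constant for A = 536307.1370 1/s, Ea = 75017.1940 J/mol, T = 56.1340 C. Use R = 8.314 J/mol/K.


T_K = T_C + 273.15 = 56.1340 + 273.15 = 329.2840 K
exponent = -Ea / (R * T_K) = -75017.1940 / (8.314 * 329.2840) = -27.4019
k = A * exp(exponent) = 536307.1370 * exp(-27.4019) = 6.7442e-07 1/s


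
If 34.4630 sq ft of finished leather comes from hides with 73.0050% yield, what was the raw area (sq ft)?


Formula: raw = finished * 100 / yield
Substituting: raw = 34.4630 * 100 / 73.0050
Result: 47.2064 sq ft


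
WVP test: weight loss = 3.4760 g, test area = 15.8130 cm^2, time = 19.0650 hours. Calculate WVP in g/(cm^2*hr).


Formula: WVP = loss / (area * time)
Substituting: WVP = 3.4760 / (15.8130 * 19.0650)
Result: 0.01153 g/(cm^2*hr)


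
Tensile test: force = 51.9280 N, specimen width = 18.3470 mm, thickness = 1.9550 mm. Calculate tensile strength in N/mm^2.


Formula: TS = force / (width * thickness)
Substituting: TS = 51.9280 / (18.3470 * 1.9550)
Result: 1.4477 N/mm^2


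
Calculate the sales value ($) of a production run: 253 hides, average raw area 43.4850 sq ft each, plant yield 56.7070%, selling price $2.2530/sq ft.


Raw_total = N * avg_area = 253 * 43.4850 = 11001.7050 sq ft
Finished = Raw_total * yield / 100 = 11001.7050 * 56.7070 / 100 = 6238.7369 sq ft
Value = Finished * price = 6238.7369 * 2.2530 = 14055.8741 $


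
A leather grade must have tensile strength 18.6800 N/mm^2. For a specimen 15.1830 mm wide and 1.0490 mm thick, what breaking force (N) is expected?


Formula: F = TS * w * t
Substituting: F = 18.6800 * 15.1830 * 1.0490
Result: 297.5157 N


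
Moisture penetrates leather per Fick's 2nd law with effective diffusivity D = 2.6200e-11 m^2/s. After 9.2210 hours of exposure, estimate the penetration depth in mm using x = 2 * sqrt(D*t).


t = 9.2210 hr * 3600 = 33195.6000 s
D * t = 2.6200e-11 * 33195.6000 = 8.6972e-07
x = 2 * sqrt(D*t) = 2 * sqrt(8.6972e-07) = 0.00186518 m = 1.8652 mm


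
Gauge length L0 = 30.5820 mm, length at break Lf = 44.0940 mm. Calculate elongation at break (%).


Formula: Elongation = (Lf - L0) / L0 * 100
Substituting: Elongation = (44.0940 - 30.5820) / 30.5820 * 100
Result: 44.1829 %


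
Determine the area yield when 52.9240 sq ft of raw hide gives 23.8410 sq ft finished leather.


Formula: Yield = finished / raw * 100
Substituting: Yield = 23.8410 / 52.9240 * 100
Result: 45.0476 %


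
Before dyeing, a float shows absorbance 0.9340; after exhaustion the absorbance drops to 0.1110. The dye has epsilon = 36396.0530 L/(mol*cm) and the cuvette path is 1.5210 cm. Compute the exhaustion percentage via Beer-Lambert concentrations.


c_initial = A_i / (epsilon * l) = 0.9340 / (36396.0530 * 1.5210) = 1.6872e-05 mol/L
c_final = A_f / (epsilon * l) = 0.1110 / (36396.0530 * 1.5210) = 2.0051e-06 mol/L
Exhaustion = (c_initial - c_final) / c_initial * 100 = (1.6872e-05 - 2.0051e-06) / 1.6872e-05 * 100 = 88.1156 %


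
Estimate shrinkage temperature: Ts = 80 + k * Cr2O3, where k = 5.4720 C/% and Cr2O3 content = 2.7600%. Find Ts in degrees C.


Formula: Ts = 80 + k * Cr2O3
Substituting: Ts = 80 + 5.4720 * 2.7600
Result: 95.1027 C


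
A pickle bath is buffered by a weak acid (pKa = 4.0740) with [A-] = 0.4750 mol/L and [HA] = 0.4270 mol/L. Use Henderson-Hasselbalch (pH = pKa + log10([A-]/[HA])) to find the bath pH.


ratio = [A-] / [HA] = 0.4750 / 0.4270 = 1.1124
log10(ratio) = 0.0462657
pH = pKa + log10(ratio) = 4.0740 + 0.0462657 = 4.1203


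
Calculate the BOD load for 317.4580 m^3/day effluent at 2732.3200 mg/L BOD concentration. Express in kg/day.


Formula: BOD_load = volume * conc / 1000
Substituting: BOD_load = 317.4580 * 2732.3200 / 1000
Result: 867.3968 kg/day


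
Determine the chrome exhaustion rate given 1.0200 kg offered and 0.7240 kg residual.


Formula: Uptake = (offered - residual) / offered * 100
Substituting: Uptake = (1.0200 - 0.7240) / 1.0200 * 100
Result: 29.0196 %


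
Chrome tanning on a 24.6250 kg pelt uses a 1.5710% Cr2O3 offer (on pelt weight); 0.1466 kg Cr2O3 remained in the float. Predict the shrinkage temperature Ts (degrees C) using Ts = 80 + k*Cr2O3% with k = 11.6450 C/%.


Offered = pelt * offer_pct / 100 = 24.6250 * 1.5710 / 100 = 0.3869 kg
Uptake = offered - residual = 0.3869 - 0.1466 = 0.2403 kg
Cr2O3% on pelt = uptake / pelt * 100 = 0.2403 / 24.6250 * 100 = 0.9757 %
Ts = 80 + k * Cr2O3% = 80 + 11.6450 * 0.9757 = 91.3617 C


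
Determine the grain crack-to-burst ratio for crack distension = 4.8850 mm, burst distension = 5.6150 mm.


Formula: Ratio = crack / burst
Substituting: Ratio = 4.8850 / 5.6150
Result: 0.8700


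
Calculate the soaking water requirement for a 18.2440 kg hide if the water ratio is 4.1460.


Formula: Water = hide_weight * ratio
Substituting: Water = 18.2440 * 4.1460
Result: 75.6396 kg


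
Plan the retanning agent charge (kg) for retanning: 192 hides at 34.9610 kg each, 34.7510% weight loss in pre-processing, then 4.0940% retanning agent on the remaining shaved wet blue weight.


Total_raw = N * avg_wt = 192 * 34.9610 = 6712.5120 kg
Substrate = Total_raw * (1 - loss/100) = 6712.5120 * (1 - 34.7510/100) = 4379.8470 kg
Retan = Substrate * pct / 100 = 4379.8470 * 4.0940 / 100 = 179.3109 kg


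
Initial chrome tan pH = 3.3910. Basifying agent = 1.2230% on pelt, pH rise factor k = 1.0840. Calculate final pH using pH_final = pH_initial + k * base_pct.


Formula: pH_final = pH_initial + k * base_pct
Substituting: pH_final = 3.3910 + 1.0840 * 1.2230
Result: 4.7167


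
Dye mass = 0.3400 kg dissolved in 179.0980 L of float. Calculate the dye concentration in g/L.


Formula: Conc = dye_mass(kg) / volume(L) * 1000
Substituting: Conc = 0.3400 / 179.0980 * 1000
Result: 1.8984 g/L


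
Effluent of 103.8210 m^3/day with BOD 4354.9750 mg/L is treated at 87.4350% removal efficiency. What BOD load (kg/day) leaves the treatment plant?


Load_in = volume * conc / 1000 = 103.8210 * 4354.9750 / 1000 = 452.1379 kg/day
Removed = Load_in * eff / 100 = 452.1379 * 87.4350 / 100 = 395.3267 kg/day
Load_out = Load_in - Removed = 452.1379 - 395.3267 = 56.8111 kg/day


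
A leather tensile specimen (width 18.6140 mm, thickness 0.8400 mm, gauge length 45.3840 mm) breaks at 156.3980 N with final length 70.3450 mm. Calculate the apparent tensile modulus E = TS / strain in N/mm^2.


TS = F / (w * t) = 156.3980 / (18.6140 * 0.8400) = 10.0026 N/mm^2
strain = (Lf - L0) / L0 = (70.3450 - 45.3840) / 45.3840 = 0.5500
E = TS / strain = 10.0026 / 0.5500 = 18.1867 N/mm^2


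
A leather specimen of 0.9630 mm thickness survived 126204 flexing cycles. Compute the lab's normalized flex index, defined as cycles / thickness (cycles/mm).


Formula: Index = cycles / thickness
Substituting: Index = 126204 / 0.9630
Result: 131052.9595 cycles/mm


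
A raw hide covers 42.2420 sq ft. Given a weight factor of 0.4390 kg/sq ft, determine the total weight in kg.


Formula: Weight = area * weight_per_sqft
Substituting: Weight = 42.2420 * 0.4390
Result: 18.5442 kg


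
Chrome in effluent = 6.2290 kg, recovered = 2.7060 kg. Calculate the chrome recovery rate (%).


Formula: Recovery = recovered / input * 100
Substituting: Recovery = 2.7060 / 6.2290 * 100
Result: 43.4420 %


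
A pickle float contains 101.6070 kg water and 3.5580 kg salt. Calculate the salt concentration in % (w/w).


Formula: Conc = salt / (water + salt) * 100
Substituting: Conc = 3.5580 / (101.6070 + 3.5580) * 100
Result: 3.3833 %


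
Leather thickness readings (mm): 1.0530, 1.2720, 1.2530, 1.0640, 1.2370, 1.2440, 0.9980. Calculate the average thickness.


Formula: Average = sum / n
Substituting: Average = 8.1210 / 7
Result: 1.1601 mm


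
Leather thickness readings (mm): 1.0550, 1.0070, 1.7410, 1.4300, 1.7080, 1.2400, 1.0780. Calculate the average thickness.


Formula: Average = sum / n
Substituting: Average = 9.2590 / 7
Result: 1.3227 mm


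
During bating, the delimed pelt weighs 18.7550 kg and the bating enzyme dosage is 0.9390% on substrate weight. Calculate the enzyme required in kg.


Formula: Enzyme = substrate * pct / 100
Substituting: Enzyme = 18.7550 * 0.9390 / 100
Result: 0.1761 kg


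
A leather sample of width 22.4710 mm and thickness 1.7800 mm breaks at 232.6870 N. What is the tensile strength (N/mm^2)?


Formula: TS = force / (width * thickness)
Substituting: TS = 232.6870 / (22.4710 * 1.7800)
Result: 5.8174 N/mm^2


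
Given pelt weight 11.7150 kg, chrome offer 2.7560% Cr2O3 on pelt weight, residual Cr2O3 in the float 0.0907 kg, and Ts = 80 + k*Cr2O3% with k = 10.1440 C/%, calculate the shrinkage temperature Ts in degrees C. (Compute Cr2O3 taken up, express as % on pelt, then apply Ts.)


Offered = pelt * offer_pct / 100 = 11.7150 * 2.7560 / 100 = 0.3229 kg
Uptake = offered - residual = 0.3229 - 0.0907 = 0.2322 kg
Cr2O3% on pelt = uptake / pelt * 100 = 0.2322 / 11.7150 * 100 = 1.9818 %
Ts = 80 + k * Cr2O3% = 80 + 10.1440 * 1.9818 = 100.1032 C


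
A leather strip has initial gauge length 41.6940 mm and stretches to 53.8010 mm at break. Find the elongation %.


Formula: Elongation = (Lf - L0) / L0 * 100
Substituting: Elongation = (53.8010 - 41.6940) / 41.6940 * 100
Result: 29.0378 %


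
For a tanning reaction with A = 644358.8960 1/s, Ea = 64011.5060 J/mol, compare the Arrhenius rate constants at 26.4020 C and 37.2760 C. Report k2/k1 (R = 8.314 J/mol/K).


T1 = 26.4020 + 273.15 = 299.5520 K; T2 = 37.2760 + 273.15 = 310.4260 K
k1 = A * exp(-Ea/(R*T1)) = 644358.8960 * exp(-64011.5060/(8.314*299.5520)) = 4.4326e-06 1/s
k2 = A * exp(-Ea/(R*T2)) = 644358.8960 * exp(-64011.5060/(8.314*310.4260)) = 1.0906e-05 1/s
k2/k1 = 1.0906e-05 / 4.4326e-06 = 2.4604


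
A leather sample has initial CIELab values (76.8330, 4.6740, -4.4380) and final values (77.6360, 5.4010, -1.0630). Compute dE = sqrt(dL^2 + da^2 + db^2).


dL = 0.8030, da = 0.7270, db = 3.3750
dE = sqrt(0.8030^2 + 0.7270^2 + 3.3750^2) = 3.5446


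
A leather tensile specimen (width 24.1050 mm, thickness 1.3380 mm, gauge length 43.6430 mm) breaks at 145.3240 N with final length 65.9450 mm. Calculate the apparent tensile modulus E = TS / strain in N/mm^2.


TS = F / (w * t) = 145.3240 / (24.1050 * 1.3380) = 4.5058 N/mm^2
strain = (Lf - L0) / L0 = (65.9450 - 43.6430) / 43.6430 = 0.5110
E = TS / strain = 4.5058 / 0.5110 = 8.8175 N/mm^2


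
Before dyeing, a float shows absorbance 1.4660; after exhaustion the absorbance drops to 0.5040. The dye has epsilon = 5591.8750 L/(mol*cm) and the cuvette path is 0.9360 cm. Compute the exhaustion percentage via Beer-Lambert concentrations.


c_initial = A_i / (epsilon * l) = 1.4660 / (5591.8750 * 0.9360) = 2.8009e-04 mol/L
c_final = A_f / (epsilon * l) = 0.5040 / (5591.8750 * 0.9360) = 9.6294e-05 mol/L
Exhaustion = (c_initial - c_final) / c_initial * 100 = (2.8009e-04 - 9.6294e-05) / 2.8009e-04 * 100 = 65.6207 %


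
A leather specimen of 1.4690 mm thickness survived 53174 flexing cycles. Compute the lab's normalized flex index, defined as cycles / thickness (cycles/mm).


Formula: Index = cycles / thickness
Substituting: Index = 53174 / 1.4690
Result: 36197.4132 cycles/mm


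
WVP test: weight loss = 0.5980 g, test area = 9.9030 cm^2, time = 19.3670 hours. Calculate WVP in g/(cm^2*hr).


Formula: WVP = loss / (area * time)
Substituting: WVP = 0.5980 / (9.9030 * 19.3670)
Result: 0.00311797 g/(cm^2*hr)


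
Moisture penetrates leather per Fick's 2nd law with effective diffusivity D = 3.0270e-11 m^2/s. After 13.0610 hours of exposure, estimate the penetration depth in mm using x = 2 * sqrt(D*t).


t = 13.0610 hr * 3600 = 47019.6000 s
D * t = 3.0270e-11 * 47019.6000 = 1.4233e-06
x = 2 * sqrt(D*t) = 2 * sqrt(1.4233e-06) = 0.00238603 m = 2.3860 mm


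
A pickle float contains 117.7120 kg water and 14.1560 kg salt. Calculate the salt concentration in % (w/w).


Formula: Conc = salt / (water + salt) * 100
Substituting: Conc = 14.1560 / (117.7120 + 14.1560) * 100
Result: 10.7350 %


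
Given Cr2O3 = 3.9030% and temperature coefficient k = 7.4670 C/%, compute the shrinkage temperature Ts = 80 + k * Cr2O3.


Formula: Ts = 80 + k * Cr2O3
Substituting: Ts = 80 + 7.4670 * 3.9030
Result: 109.1437 C


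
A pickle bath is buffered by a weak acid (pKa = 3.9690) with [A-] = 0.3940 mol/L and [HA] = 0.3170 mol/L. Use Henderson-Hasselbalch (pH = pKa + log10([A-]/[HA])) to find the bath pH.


ratio = [A-] / [HA] = 0.3940 / 0.3170 = 1.2429
log10(ratio) = 0.094437
pH = pKa + log10(ratio) = 3.9690 + 0.094437 = 4.0634


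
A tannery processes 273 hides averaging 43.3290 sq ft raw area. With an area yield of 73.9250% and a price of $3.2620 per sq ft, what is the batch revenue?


Raw_total = N * avg_area = 273 * 43.3290 = 11828.8170 sq ft
Finished = Raw_total * yield / 100 = 11828.8170 * 73.9250 / 100 = 8744.4530 sq ft
Value = Finished * price = 8744.4530 * 3.2620 = 28524.4056 $


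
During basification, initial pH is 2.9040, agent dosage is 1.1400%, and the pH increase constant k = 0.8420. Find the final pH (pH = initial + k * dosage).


Formula: pH_final = pH_initial + k * base_pct
Substituting: pH_final = 2.9040 + 0.8420 * 1.1400
Result: 3.8639


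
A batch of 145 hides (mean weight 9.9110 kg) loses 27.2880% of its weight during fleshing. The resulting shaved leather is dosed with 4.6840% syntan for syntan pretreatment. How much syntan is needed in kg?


Total_raw = N * avg_wt = 145 * 9.9110 = 1437.0950 kg
Substrate = Total_raw * (1 - loss/100) = 1437.0950 * (1 - 27.2880/100) = 1044.9405 kg
Syntan = Substrate * pct / 100 = 1044.9405 * 4.6840 / 100 = 48.9450 kg


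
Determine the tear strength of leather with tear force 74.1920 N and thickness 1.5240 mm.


Formula: Tear strength = force / thickness
Substituting: Tear strength = 74.1920 / 1.5240
Result: 48.6824 N/mm


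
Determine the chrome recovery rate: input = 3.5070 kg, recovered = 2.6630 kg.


Formula: Recovery = recovered / input * 100
Substituting: Recovery = 2.6630 / 3.5070 * 100
Result: 75.9338 %


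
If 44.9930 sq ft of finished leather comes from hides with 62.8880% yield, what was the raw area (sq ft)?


Formula: raw = finished * 100 / yield
Substituting: raw = 44.9930 * 100 / 62.8880
Result: 71.5447 sq ft


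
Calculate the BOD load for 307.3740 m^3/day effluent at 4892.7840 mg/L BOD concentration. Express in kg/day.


Formula: BOD_load = volume * conc / 1000
Substituting: BOD_load = 307.3740 * 4892.7840 / 1000
Result: 1503.9146 kg/day


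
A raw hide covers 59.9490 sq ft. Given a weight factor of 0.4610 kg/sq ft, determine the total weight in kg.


Formula: Weight = area * weight_per_sqft
Substituting: Weight = 59.9490 * 0.4610
Result: 27.6365 kg


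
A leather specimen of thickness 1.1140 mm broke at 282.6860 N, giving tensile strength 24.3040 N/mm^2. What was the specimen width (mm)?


Formula: w = F / (TS * t)
Substituting: w = 282.6860 / (24.3040 * 1.1140)
Result: 10.4410 mm


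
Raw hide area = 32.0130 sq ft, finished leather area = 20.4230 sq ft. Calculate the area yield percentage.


Formula: Yield = finished / raw * 100
Substituting: Yield = 20.4230 / 32.0130 * 100
Result: 63.7960 %


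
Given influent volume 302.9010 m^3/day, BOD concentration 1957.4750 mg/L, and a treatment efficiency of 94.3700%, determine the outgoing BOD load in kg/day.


Load_in = volume * conc / 1000 = 302.9010 * 1957.4750 / 1000 = 592.9211 kg/day
Removed = Load_in * eff / 100 = 592.9211 * 94.3700 / 100 = 559.5397 kg/day
Load_out = Load_in - Removed = 592.9211 - 559.5397 = 33.3815 kg/day


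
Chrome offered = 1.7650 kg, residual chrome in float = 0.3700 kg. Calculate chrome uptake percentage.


Formula: Uptake = (offered - residual) / offered * 100
Substituting: Uptake = (1.7650 - 0.3700) / 1.7650 * 100
Result: 79.0368 %


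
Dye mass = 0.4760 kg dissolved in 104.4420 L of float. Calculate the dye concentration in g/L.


Formula: Conc = dye_mass(kg) / volume(L) * 1000
Substituting: Conc = 0.4760 / 104.4420 * 1000
Result: 4.5576 g/L


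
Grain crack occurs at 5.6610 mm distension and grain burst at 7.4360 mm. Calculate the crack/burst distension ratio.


Formula: Ratio = crack / burst
Substituting: Ratio = 5.6610 / 7.4360
Result: 0.7613


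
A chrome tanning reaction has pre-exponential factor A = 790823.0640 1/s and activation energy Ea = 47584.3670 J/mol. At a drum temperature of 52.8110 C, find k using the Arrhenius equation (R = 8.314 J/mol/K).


T_K = T_C + 273.15 = 52.8110 + 273.15 = 325.9610 K
exponent = -Ea / (R * T_K) = -47584.3670 / (8.314 * 325.9610) = -17.5585
k = A * exp(exponent) = 790823.0640 * exp(-17.5585) = 0.0187283 1/s


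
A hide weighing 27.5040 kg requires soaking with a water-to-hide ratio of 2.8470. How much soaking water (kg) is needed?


Formula: Water = hide_weight * ratio
Substituting: Water = 27.5040 * 2.8470
Result: 78.3039 kg


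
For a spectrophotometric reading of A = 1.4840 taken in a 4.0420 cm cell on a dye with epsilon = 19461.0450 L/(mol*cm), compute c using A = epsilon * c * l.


Formula: c = A / (epsilon * l)
Substituting: c = 1.4840 / (19461.0450 * 4.0420)
Result: 1.8866e-05 mol/L


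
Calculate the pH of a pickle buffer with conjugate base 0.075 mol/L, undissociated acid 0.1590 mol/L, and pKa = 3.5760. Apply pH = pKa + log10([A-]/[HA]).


ratio = [A-] / [HA] = 0.075 / 0.1590 = 0.4717
log10(ratio) = -0.3263
pH = pKa + log10(ratio) = 3.5760 - 0.3263 = 3.2497


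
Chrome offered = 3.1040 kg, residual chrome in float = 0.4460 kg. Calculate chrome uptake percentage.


Formula: Uptake = (offered - residual) / offered * 100
Substituting: Uptake = (3.1040 - 0.4460) / 3.1040 * 100
Result: 85.6314 %


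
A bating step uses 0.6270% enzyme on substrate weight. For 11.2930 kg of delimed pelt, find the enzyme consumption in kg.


Formula: Enzyme = substrate * pct / 100
Substituting: Enzyme = 11.2930 * 0.6270 / 100
Result: 0.0708071 kg


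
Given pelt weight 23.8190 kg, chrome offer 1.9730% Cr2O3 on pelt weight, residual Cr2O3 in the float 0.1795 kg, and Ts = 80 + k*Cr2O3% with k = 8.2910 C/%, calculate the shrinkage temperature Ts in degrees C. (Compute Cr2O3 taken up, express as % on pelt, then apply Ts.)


Offered = pelt * offer_pct / 100 = 23.8190 * 1.9730 / 100 = 0.4699 kg
Uptake = offered - residual = 0.4699 - 0.1795 = 0.2904 kg
Cr2O3% on pelt = uptake / pelt * 100 = 0.2904 / 23.8190 * 100 = 1.2194 %
Ts = 80 + k * Cr2O3% = 80 + 8.2910 * 1.2194 = 90.1100 C


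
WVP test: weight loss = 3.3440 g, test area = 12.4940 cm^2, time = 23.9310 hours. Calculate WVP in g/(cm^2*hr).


Formula: WVP = loss / (area * time)
Substituting: WVP = 3.3440 / (12.4940 * 23.9310)
Result: 0.0111842 g/(cm^2*hr)


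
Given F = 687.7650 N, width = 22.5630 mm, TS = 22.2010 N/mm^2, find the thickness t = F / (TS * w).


Formula: t = F / (TS * w)
Substituting: t = 687.7650 / (22.2010 * 22.5630)
Result: 1.3730 mm


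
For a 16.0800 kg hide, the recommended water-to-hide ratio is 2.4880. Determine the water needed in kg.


Formula: Water = hide_weight * ratio
Substituting: Water = 16.0800 * 2.4880
Result: 40.0070 kg


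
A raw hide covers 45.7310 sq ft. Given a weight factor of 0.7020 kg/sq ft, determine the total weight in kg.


Formula: Weight = area * weight_per_sqft
Substituting: Weight = 45.7310 * 0.7020
Result: 32.1032 kg


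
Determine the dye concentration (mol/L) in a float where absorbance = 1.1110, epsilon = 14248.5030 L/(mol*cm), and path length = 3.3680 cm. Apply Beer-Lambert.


Formula: c = A / (epsilon * l)
Substituting: c = 1.1110 / (14248.5030 * 3.3680)
Result: 2.3151e-05 mol/L


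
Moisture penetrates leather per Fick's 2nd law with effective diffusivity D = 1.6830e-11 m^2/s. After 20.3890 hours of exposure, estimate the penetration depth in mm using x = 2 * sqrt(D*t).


t = 20.3890 hr * 3600 = 73400.4000 s
D * t = 1.6830e-11 * 73400.4000 = 1.2353e-06
x = 2 * sqrt(D*t) = 2 * sqrt(1.2353e-06) = 0.00222291 m = 2.2229 mm


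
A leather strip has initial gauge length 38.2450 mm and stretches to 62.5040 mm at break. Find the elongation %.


Formula: Elongation = (Lf - L0) / L0 * 100
Substituting: Elongation = (62.5040 - 38.2450) / 38.2450 * 100
Result: 63.4305 %


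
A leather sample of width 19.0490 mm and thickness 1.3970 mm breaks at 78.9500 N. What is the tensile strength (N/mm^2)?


Formula: TS = force / (width * thickness)
Substituting: TS = 78.9500 / (19.0490 * 1.3970)
Result: 2.9668 N/mm^2


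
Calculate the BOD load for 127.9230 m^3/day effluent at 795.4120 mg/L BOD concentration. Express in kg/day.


Formula: BOD_load = volume * conc / 1000
Substituting: BOD_load = 127.9230 * 795.4120 / 1000
Result: 101.7515 kg/day


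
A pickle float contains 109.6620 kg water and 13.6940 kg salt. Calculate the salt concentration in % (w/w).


Formula: Conc = salt / (water + salt) * 100
Substituting: Conc = 13.6940 / (109.6620 + 13.6940) * 100
Result: 11.1012 %


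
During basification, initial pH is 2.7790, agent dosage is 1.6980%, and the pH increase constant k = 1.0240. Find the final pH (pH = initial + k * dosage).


Formula: pH_final = pH_initial + k * base_pct
Substituting: pH_final = 2.7790 + 1.0240 * 1.6980
Result: 4.5178


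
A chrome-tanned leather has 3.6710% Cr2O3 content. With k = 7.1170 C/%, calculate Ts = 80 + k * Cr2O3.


Formula: Ts = 80 + k * Cr2O3
Substituting: Ts = 80 + 7.1170 * 3.6710
Result: 106.1265 C


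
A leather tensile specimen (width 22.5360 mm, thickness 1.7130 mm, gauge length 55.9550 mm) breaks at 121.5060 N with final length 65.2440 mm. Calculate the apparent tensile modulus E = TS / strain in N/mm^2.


TS = F / (w * t) = 121.5060 / (22.5360 * 1.7130) = 3.1475 N/mm^2
strain = (Lf - L0) / L0 = (65.2440 - 55.9550) / 55.9550 = 0.1660
E = TS / strain = 3.1475 / 0.1660 = 18.9598 N/mm^2


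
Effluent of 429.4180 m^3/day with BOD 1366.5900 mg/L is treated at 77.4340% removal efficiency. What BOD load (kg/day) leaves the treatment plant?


Load_in = volume * conc / 1000 = 429.4180 * 1366.5900 / 1000 = 586.8383 kg/day
Removed = Load_in * eff / 100 = 586.8383 * 77.4340 / 100 = 454.4124 kg/day
Load_out = Load_in - Removed = 586.8383 - 454.4124 = 132.4259 kg/day


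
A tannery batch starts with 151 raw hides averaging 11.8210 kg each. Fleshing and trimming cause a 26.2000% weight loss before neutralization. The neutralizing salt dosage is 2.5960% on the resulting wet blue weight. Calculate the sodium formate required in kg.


Total_raw = N * avg_wt = 151 * 11.8210 = 1784.9710 kg
Substrate = Total_raw * (1 - loss/100) = 1784.9710 * (1 - 26.2000/100) = 1317.3086 kg
Neutralizer = Substrate * pct / 100 = 1317.3086 * 2.5960 / 100 = 34.1973 kg


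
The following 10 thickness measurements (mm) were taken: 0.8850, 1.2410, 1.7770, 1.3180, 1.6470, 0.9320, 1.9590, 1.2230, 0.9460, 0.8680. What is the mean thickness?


Formula: Average = sum / n
Substituting: Average = 12.7960 / 10
Result: 1.2796 mm


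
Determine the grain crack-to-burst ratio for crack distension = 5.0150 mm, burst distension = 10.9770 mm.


Formula: Ratio = crack / burst
Substituting: Ratio = 5.0150 / 10.9770
Result: 0.4569


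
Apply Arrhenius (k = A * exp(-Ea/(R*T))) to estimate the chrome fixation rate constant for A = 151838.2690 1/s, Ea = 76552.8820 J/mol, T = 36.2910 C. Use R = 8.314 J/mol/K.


T_K = T_C + 273.15 = 36.2910 + 273.15 = 309.4410 K
exponent = -Ea / (R * T_K) = -76552.8820 / (8.314 * 309.4410) = -29.7559
k = A * exp(exponent) = 151838.2690 * exp(-29.7559) = 1.8136e-08 1/s


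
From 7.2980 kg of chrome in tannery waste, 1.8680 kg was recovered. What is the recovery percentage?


Formula: Recovery = recovered / input * 100
Substituting: Recovery = 1.8680 / 7.2980 * 100
Result: 25.5961 %


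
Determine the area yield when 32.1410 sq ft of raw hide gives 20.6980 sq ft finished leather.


Formula: Yield = finished / raw * 100
Substituting: Yield = 20.6980 / 32.1410 * 100
Result: 64.3975 %


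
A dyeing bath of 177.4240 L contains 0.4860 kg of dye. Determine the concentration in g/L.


Formula: Conc = dye_mass(kg) / volume(L) * 1000
Substituting: Conc = 0.4860 / 177.4240 * 1000
Result: 2.7392 g/L


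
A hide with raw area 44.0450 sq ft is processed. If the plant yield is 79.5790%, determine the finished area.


Formula: finished = raw * yield / 100
Substituting: finished = 44.0450 * 79.5790 / 100
Result: 35.0506 sq ft


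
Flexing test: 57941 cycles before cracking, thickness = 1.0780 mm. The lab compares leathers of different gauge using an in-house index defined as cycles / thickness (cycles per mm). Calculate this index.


Formula: Index = cycles / thickness
Substituting: Index = 57941 / 1.0780
Result: 53748.6085 cycles/mm


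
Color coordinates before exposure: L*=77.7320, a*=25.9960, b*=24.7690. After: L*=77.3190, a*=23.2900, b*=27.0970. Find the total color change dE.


dL = -0.4130, da = -2.7060, db = 2.3280
dE = sqrt((-0.4130)^2 + (-2.7060)^2 + 2.3280^2) = 3.5934


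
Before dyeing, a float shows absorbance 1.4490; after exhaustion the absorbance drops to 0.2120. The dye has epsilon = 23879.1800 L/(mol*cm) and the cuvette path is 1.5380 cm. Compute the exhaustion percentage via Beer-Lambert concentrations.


c_initial = A_i / (epsilon * l) = 1.4490 / (23879.1800 * 1.5380) = 3.9454e-05 mol/L
c_final = A_f / (epsilon * l) = 0.2120 / (23879.1800 * 1.5380) = 5.7724e-06 mol/L
Exhaustion = (c_initial - c_final) / c_initial * 100 = (3.9454e-05 - 5.7724e-06) / 3.9454e-05 * 100 = 85.3692 %


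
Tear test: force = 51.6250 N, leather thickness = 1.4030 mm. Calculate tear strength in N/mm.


Formula: Tear strength = force / thickness
Substituting: Tear strength = 51.6250 / 1.4030
Result: 36.7962 N/mm


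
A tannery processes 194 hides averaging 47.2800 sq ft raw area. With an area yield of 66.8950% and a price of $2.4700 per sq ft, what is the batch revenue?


Raw_total = N * avg_area = 194 * 47.2800 = 9172.3200 sq ft
Finished = Raw_total * yield / 100 = 9172.3200 * 66.8950 / 100 = 6135.8235 sq ft
Value = Finished * price = 6135.8235 * 2.4700 = 15155.4840 $


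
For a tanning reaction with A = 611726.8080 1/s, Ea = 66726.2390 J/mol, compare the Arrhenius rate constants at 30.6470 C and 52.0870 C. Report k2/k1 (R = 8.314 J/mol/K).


T1 = 30.6470 + 273.15 = 303.7970 K; T2 = 52.0870 + 273.15 = 325.2370 K
k1 = A * exp(-Ea/(R*T1)) = 611726.8080 * exp(-66726.2390/(8.314*303.7970)) = 2.0572e-06 1/s
k2 = A * exp(-Ea/(R*T2)) = 611726.8080 * exp(-66726.2390/(8.314*325.2370)) = 1.1739e-05 1/s
k2/k1 = 1.1739e-05 / 2.0572e-06 = 5.7060


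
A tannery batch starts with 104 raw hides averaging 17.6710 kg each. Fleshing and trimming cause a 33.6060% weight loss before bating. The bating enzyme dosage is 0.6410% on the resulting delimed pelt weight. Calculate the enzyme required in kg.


Total_raw = N * avg_wt = 104 * 17.6710 = 1837.7840 kg
Substrate = Total_raw * (1 - loss/100) = 1837.7840 * (1 - 33.6060/100) = 1220.1783 kg
Enzyme = Substrate * pct / 100 = 1220.1783 * 0.6410 / 100 = 7.8213 kg


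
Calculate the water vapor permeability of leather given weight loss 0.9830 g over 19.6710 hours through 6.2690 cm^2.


Formula: WVP = loss / (area * time)
Substituting: WVP = 0.9830 / (6.2690 * 19.6710)
Result: 0.00797129 g/(cm^2*hr)
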